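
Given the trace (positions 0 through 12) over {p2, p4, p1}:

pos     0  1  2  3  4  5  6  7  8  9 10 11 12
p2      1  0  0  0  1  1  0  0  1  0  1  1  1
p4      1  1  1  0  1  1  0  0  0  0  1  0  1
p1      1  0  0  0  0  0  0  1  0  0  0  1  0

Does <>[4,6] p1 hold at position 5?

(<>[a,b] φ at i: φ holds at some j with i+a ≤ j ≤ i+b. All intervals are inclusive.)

Check p1 at each j in [9,11]:
  j=9: false
  j=10: false
  j=11: true
Found at j=11 → formula holds.

Yes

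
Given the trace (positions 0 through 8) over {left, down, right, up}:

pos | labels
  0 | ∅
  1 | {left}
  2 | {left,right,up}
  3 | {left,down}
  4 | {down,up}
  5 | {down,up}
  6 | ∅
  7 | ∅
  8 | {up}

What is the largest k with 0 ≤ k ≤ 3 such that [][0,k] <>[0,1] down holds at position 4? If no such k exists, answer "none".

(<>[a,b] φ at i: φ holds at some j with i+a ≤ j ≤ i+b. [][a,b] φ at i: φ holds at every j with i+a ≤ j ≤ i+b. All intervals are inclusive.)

<>[0,1] down must hold from j=4 onward; find where it first fails.
  j=4: holds
  j=5: holds
  j=6: fails
Holds on [4,5], so largest k = 1.

1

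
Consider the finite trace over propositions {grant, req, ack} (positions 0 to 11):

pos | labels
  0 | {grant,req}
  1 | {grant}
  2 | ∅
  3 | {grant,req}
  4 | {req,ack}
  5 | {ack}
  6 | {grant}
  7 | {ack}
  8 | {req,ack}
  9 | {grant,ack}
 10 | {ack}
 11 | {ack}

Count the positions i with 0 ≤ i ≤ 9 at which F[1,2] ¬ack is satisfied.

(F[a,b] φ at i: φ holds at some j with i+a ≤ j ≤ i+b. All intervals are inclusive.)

5

Evaluate at each i in [0,9]:
  i=0: ✓ (witness j=1)
  i=1: ✓ (witness j=2)
  i=2: ✓ (witness j=3)
  i=3: ✗ (none in [4,5])
  i=4: ✓ (witness j=6)
  i=5: ✓ (witness j=6)
  i=6: ✗ (none in [7,8])
  i=7: ✗ (none in [8,9])
  i=8: ✗ (none in [9,10])
  i=9: ✗ (none in [10,11])
Positions where it holds: {0, 1, 2, 4, 5} → 5.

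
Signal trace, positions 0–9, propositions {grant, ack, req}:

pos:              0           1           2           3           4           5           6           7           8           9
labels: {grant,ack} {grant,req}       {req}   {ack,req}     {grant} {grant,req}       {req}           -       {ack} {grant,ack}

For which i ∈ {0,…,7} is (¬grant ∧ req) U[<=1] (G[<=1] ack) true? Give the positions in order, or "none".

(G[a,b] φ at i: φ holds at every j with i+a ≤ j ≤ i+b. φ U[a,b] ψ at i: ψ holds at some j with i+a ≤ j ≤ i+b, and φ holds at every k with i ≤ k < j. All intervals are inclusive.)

Evaluate at each i in [0,7]:
  i=0: ✗ (no rhs in [0,1])
  i=1: ✗ (no rhs in [1,2])
  i=2: ✗ (no rhs in [2,3])
  i=3: ✗ (no rhs in [3,4])
  i=4: ✗ (no rhs in [4,5])
  i=5: ✗ (no rhs in [5,6])
  i=6: ✗ (no rhs in [6,7])
  i=7: ✗ (lhs fails at k=7 before rhs at j=8)

none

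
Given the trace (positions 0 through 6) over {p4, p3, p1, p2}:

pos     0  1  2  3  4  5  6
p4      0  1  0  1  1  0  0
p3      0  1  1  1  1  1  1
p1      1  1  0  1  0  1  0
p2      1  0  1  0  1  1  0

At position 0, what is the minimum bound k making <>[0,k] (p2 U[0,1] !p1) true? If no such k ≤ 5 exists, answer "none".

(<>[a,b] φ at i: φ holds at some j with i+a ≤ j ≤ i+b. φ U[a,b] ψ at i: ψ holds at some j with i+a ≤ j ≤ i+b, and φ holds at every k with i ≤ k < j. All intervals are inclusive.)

Scan j = 0,1,… for (p2 U[0,1] !p1):
  j=0: fails
  j=1: fails
  j=2: holds
First hit at j=2, so smallest k = 2-0 = 2.

2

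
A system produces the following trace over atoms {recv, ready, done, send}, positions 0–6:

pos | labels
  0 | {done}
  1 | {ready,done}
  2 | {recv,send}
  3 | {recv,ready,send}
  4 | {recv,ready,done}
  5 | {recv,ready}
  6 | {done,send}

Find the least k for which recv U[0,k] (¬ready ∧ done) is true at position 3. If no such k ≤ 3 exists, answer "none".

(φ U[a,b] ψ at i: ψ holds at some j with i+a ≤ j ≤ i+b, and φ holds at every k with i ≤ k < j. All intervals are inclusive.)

3

Need earliest j ≥ 3 with (¬ready ∧ done), and recv at every k in [3,j-1].
  j=3: rhs fails.
  j=4: rhs fails.
  j=5: rhs fails.
  j=6: rhs holds; lhs holds on [3,5]. k = 3.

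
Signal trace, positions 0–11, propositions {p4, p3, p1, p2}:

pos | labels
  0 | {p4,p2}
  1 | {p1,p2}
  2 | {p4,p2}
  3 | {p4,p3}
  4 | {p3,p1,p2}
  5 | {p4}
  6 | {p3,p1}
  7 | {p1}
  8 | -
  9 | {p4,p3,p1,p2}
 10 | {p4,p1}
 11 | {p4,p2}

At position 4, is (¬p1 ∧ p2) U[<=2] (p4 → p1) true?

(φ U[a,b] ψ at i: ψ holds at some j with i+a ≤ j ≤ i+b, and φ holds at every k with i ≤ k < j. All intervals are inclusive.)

Need some j in [4,6] with (p4 → p1), and (¬p1 ∧ p2) at every k in [4,j-1].
  j=4: (p4 → p1) holds; no prefix to check → satisfied.

Yes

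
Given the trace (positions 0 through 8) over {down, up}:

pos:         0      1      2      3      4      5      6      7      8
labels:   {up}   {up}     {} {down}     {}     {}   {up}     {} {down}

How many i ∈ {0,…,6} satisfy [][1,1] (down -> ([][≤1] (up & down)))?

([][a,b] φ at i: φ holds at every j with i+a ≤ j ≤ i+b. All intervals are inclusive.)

6

Evaluate at each i in [0,6]:
  i=0: ✓ (all of [1,1])
  i=1: ✓ (all of [2,2])
  i=2: ✗ (fails at j=3)
  i=3: ✓ (all of [4,4])
  i=4: ✓ (all of [5,5])
  i=5: ✓ (all of [6,6])
  i=6: ✓ (all of [7,7])
Positions where it holds: {0, 1, 3, 4, 5, 6} → 6.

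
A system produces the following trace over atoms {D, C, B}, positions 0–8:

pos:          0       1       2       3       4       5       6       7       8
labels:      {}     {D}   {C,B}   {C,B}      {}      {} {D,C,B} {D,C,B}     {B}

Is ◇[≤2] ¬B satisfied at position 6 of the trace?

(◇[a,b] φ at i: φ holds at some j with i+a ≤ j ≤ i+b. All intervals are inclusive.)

Does not hold

Check ¬B at each j in [6,8]:
  j=6: false
  j=7: false
  j=8: false
No position in the window satisfies it → formula fails.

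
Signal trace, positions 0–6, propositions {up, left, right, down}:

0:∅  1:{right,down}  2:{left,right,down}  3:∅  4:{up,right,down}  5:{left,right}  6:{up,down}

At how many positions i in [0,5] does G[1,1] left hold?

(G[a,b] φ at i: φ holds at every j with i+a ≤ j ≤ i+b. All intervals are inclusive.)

2

Evaluate at each i in [0,5]:
  i=0: ✗ (fails at j=1)
  i=1: ✓ (all of [2,2])
  i=2: ✗ (fails at j=3)
  i=3: ✗ (fails at j=4)
  i=4: ✓ (all of [5,5])
  i=5: ✗ (fails at j=6)
Positions where it holds: {1, 4} → 2.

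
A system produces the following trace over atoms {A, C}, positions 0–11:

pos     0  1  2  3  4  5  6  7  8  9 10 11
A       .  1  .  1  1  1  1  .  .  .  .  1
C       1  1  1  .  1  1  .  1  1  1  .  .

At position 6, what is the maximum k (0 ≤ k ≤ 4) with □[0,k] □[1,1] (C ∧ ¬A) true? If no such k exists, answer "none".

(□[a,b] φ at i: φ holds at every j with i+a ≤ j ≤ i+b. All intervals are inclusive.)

□[1,1] (C ∧ ¬A) must hold from j=6 onward; find where it first fails.
  j=6: holds
  j=7: holds
  j=8: holds
  j=9: fails
Holds on [6,8], so largest k = 2.

2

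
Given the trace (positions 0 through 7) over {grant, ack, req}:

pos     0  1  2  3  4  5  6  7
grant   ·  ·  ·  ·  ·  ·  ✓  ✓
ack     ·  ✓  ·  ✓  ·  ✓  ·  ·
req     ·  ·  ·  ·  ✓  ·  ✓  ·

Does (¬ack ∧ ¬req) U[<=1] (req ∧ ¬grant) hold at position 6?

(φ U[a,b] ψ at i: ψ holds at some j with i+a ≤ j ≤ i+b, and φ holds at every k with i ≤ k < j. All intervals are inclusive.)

False

Need some j in [6,7] with (req ∧ ¬grant), and (¬ack ∧ ¬req) at every k in [6,j-1].
  j=6: (req ∧ ¬grant) false.
  j=7: (req ∧ ¬grant) false.
No j in the window works → until fails.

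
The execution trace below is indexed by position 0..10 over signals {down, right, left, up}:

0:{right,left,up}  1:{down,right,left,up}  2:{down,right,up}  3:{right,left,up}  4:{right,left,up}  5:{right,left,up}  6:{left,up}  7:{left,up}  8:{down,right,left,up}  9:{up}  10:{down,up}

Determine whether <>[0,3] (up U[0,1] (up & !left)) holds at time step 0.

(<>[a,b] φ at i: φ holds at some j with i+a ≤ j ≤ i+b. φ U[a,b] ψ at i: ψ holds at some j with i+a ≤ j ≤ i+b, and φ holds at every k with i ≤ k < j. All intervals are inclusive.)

Yes

Check (up U[0,1] (up & !left)) at each j in [0,3]:
  j=0: fails
  j=1: holds
  j=2: holds
  j=3: fails
Found at j=1 → formula holds.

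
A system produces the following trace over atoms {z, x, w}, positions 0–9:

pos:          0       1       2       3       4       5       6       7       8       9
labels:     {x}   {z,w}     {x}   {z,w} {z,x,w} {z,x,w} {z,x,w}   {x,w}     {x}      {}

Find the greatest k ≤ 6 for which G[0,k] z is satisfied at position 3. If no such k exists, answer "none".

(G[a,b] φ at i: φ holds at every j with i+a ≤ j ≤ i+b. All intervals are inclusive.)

3

z must hold from j=3 onward; find where it first fails.
  j=3: holds
  j=4: holds
  j=5: holds
  j=6: holds
  j=7: fails
Holds on [3,6], so largest k = 3.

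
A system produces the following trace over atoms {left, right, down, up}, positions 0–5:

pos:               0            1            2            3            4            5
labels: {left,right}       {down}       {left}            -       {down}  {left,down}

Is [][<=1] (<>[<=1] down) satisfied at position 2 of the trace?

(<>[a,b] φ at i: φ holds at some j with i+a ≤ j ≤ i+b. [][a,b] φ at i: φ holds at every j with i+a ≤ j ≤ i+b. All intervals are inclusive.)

Check <>[<=1] down at every j in [2,3]:
  j=2: fails (none in [2,3])
  j=3: holds (witness at 4)
Fails at j=2 → formula fails.

Does not hold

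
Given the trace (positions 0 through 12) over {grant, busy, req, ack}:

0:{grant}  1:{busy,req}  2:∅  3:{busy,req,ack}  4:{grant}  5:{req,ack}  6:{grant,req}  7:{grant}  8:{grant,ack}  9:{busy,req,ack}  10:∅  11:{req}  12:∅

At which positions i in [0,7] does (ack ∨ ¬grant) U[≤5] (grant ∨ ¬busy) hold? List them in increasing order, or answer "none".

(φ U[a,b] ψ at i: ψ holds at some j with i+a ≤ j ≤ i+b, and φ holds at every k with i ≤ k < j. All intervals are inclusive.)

0, 1, 2, 3, 4, 5, 6, 7

Evaluate at each i in [0,7]:
  i=0: ✓ (rhs at j=0)
  i=1: ✓ (rhs at j=2; lhs holds on [1,1])
  i=2: ✓ (rhs at j=2)
  i=3: ✓ (rhs at j=4; lhs holds on [3,3])
  i=4: ✓ (rhs at j=4)
  i=5: ✓ (rhs at j=5)
  i=6: ✓ (rhs at j=6)
  i=7: ✓ (rhs at j=7)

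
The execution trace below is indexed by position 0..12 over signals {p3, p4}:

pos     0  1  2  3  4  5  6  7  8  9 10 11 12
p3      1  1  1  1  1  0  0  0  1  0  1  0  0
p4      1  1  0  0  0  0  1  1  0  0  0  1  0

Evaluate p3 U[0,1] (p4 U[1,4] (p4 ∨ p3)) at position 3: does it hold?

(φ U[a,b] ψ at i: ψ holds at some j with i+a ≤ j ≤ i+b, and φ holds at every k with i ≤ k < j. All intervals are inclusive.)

Need some j in [3,4] with (p4 U[1,4] (p4 ∨ p3)), and p3 at every k in [3,j-1].
  j=3: (p4 U[1,4] (p4 ∨ p3)) — fails.
  j=4: (p4 U[1,4] (p4 ∨ p3)) — fails.
No j in the window works → until fails.

No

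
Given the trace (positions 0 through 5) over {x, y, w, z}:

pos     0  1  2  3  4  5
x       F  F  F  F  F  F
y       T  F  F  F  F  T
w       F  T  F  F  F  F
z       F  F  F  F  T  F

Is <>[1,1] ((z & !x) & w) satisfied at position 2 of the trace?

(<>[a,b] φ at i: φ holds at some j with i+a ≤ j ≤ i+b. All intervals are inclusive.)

Check ((z & !x) & w) at each j in [3,3]:
  j=3: false
No position in the window satisfies it → formula fails.

No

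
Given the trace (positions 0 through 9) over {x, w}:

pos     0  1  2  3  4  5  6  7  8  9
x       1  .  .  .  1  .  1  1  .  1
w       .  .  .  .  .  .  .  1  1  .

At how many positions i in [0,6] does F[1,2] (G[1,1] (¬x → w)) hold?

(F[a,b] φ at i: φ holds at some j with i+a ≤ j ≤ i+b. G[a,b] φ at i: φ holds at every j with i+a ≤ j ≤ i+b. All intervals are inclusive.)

Evaluate at each i in [0,6]:
  i=0: ✗ (none in [1,2])
  i=1: ✓ (witness j=3)
  i=2: ✓ (witness j=3)
  i=3: ✓ (witness j=5)
  i=4: ✓ (witness j=5)
  i=5: ✓ (witness j=6)
  i=6: ✓ (witness j=7)
Positions where it holds: {1, 2, 3, 4, 5, 6} → 6.

6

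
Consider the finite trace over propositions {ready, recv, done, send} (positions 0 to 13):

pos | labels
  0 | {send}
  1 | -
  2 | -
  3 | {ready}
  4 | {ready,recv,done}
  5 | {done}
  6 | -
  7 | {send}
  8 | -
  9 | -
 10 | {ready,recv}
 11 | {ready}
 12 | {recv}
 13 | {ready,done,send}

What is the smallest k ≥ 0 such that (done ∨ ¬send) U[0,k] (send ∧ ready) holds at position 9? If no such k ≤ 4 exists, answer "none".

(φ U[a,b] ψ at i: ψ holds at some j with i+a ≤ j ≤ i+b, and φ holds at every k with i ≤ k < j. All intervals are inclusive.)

4

Need earliest j ≥ 9 with (send ∧ ready), and (done ∨ ¬send) at every k in [9,j-1].
  j=9: rhs fails.
  j=10: rhs fails.
  j=11: rhs fails.
  j=12: rhs fails.
  j=13: rhs holds; lhs holds on [9,12]. k = 4.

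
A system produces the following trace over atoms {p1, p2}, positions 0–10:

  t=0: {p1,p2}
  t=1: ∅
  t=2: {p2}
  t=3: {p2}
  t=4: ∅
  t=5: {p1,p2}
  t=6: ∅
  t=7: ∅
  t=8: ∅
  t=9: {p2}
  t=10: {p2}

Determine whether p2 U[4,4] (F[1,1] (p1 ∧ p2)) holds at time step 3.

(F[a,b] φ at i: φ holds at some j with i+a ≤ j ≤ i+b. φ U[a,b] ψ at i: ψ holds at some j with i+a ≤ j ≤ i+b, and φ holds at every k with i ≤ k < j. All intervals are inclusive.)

Need some j in [7,7] with F[1,1] (p1 ∧ p2), and p2 at every k in [3,j-1].
  j=7: F[1,1] (p1 ∧ p2) — fails (none in [8,8]).
No j in the window works → until fails.

Does not hold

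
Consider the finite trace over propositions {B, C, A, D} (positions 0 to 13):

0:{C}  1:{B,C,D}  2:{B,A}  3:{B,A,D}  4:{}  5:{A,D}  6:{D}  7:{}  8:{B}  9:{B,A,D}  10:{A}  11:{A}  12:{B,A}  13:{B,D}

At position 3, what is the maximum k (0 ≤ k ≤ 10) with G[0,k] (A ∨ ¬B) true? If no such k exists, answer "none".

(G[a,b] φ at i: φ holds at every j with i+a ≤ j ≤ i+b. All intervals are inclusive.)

4

(A ∨ ¬B) must hold from j=3 onward; find where it first fails.
  j=3: holds
  j=4: holds
  j=5: holds
  j=6: holds
  j=7: holds
  j=8: fails
Holds on [3,7], so largest k = 4.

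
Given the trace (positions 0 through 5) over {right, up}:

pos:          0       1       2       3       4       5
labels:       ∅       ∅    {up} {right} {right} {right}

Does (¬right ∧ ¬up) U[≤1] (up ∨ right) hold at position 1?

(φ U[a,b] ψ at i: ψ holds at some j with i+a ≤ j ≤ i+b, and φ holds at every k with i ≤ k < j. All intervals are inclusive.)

Yes

Need some j in [1,2] with (up ∨ right), and (¬right ∧ ¬up) at every k in [1,j-1].
  j=1: (up ∨ right) false.
  j=2: (up ∨ right) holds; (¬right ∧ ¬up) holds at every k in [1,1] → satisfied.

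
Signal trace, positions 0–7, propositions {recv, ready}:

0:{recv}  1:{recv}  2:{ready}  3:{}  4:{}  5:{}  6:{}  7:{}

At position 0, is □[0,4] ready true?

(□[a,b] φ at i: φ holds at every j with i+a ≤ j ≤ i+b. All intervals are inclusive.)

Check ready at every j in [0,4]:
  j=0: false
  j=1: false
  j=2: true
  j=3: false
  j=4: false
Fails at j=0 → formula fails.

Does not hold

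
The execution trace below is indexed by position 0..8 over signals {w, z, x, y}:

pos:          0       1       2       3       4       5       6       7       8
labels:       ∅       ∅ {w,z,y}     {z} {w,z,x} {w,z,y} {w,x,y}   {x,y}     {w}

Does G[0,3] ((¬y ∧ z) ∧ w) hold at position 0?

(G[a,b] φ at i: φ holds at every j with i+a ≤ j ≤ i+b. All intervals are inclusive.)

No

Check ((¬y ∧ z) ∧ w) at every j in [0,3]:
  j=0: false
  j=1: false
  j=2: false
  j=3: false
Fails at j=0 → formula fails.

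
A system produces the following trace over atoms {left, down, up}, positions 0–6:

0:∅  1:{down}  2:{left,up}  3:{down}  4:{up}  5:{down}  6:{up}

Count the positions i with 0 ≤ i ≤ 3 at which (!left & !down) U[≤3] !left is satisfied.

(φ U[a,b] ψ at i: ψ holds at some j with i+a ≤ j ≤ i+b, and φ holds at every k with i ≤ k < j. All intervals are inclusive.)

Evaluate at each i in [0,3]:
  i=0: ✓ (rhs at j=0)
  i=1: ✓ (rhs at j=1)
  i=2: ✗ (lhs fails at k=2 before rhs at j=3)
  i=3: ✓ (rhs at j=3)
Positions where it holds: {0, 1, 3} → 3.

3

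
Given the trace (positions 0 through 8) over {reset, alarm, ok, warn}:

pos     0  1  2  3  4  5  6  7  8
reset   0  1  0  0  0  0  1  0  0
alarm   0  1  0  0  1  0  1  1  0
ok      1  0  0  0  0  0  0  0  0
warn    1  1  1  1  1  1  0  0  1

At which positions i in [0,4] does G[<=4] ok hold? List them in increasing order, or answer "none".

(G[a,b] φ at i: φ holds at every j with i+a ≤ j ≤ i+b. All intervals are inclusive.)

none

Evaluate at each i in [0,4]:
  i=0: ✗ (fails at j=1)
  i=1: ✗ (fails at j=1)
  i=2: ✗ (fails at j=2)
  i=3: ✗ (fails at j=3)
  i=4: ✗ (fails at j=4)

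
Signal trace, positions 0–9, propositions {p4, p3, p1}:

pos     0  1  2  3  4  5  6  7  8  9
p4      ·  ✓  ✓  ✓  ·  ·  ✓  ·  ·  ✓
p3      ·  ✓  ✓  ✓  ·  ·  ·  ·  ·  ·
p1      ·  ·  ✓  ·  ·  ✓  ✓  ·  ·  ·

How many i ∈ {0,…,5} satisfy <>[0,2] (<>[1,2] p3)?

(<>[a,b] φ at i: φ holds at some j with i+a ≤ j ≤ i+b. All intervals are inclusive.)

3

Evaluate at each i in [0,5]:
  i=0: ✓ (witness j=0)
  i=1: ✓ (witness j=1)
  i=2: ✓ (witness j=2)
  i=3: ✗ (none in [3,5])
  i=4: ✗ (none in [4,6])
  i=5: ✗ (none in [5,7])
Positions where it holds: {0, 1, 2} → 3.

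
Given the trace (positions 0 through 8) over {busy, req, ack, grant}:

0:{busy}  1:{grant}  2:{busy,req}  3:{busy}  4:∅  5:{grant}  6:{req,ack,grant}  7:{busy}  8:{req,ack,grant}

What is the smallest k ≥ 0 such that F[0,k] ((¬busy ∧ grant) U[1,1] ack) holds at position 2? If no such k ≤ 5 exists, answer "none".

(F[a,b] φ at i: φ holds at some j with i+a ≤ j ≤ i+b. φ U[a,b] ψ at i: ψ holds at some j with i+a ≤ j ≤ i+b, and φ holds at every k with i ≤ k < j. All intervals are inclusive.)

3

Scan j = 2,3,… for ((¬busy ∧ grant) U[1,1] ack):
  j=2: fails
  j=3: fails
  j=4: fails
  j=5: holds
First hit at j=5, so smallest k = 5-2 = 3.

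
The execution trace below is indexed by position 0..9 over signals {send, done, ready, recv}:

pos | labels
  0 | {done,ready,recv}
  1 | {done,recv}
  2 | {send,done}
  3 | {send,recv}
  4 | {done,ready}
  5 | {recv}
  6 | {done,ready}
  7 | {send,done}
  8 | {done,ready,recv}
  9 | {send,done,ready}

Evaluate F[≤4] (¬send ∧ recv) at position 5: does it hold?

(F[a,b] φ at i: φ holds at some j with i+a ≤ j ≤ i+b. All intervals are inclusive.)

True

Check (¬send ∧ recv) at each j in [5,9]:
  j=5: true
  j=6: false
  j=7: false
  j=8: true
  j=9: false
Found at j=5 → formula holds.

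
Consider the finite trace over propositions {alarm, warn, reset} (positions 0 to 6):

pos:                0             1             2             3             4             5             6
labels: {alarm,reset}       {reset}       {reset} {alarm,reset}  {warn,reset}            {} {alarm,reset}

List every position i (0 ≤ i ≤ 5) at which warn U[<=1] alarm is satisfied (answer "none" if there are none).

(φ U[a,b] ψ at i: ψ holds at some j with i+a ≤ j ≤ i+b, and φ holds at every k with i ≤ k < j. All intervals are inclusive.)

Evaluate at each i in [0,5]:
  i=0: ✓ (rhs at j=0)
  i=1: ✗ (no rhs in [1,2])
  i=2: ✗ (lhs fails at k=2 before rhs at j=3)
  i=3: ✓ (rhs at j=3)
  i=4: ✗ (no rhs in [4,5])
  i=5: ✗ (lhs fails at k=5 before rhs at j=6)

0, 3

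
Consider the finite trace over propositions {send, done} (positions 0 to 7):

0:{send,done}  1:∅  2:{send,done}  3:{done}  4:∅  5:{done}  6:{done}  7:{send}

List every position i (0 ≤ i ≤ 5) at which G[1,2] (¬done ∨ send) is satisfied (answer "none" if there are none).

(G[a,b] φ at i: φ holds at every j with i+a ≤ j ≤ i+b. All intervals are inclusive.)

Evaluate at each i in [0,5]:
  i=0: ✓ (all of [1,2])
  i=1: ✗ (fails at j=3)
  i=2: ✗ (fails at j=3)
  i=3: ✗ (fails at j=5)
  i=4: ✗ (fails at j=5)
  i=5: ✗ (fails at j=6)

0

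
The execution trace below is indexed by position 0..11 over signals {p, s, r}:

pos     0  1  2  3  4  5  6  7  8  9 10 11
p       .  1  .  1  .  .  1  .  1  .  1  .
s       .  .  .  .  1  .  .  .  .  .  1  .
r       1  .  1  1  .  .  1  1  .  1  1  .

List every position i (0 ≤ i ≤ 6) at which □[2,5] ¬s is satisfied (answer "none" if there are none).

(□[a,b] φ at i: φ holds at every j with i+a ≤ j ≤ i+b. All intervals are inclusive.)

3, 4

Evaluate at each i in [0,6]:
  i=0: ✗ (fails at j=4)
  i=1: ✗ (fails at j=4)
  i=2: ✗ (fails at j=4)
  i=3: ✓ (all of [5,8])
  i=4: ✓ (all of [6,9])
  i=5: ✗ (fails at j=10)
  i=6: ✗ (fails at j=10)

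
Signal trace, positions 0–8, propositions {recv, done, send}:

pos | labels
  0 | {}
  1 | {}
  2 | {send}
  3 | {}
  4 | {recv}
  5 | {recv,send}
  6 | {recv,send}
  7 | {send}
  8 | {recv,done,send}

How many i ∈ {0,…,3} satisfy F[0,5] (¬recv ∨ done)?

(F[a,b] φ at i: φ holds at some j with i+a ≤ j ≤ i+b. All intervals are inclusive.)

Evaluate at each i in [0,3]:
  i=0: ✓ (witness j=0)
  i=1: ✓ (witness j=1)
  i=2: ✓ (witness j=2)
  i=3: ✓ (witness j=3)
Positions where it holds: {0, 1, 2, 3} → 4.

4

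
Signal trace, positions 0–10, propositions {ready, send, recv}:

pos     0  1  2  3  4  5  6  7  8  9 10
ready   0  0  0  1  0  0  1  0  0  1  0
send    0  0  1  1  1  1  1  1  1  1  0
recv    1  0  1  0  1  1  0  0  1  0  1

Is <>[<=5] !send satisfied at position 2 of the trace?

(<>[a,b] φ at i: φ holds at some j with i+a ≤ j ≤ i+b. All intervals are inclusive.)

No

Check !send at each j in [2,7]:
  j=2: false
  j=3: false
  j=4: false
  j=5: false
  j=6: false
  j=7: false
No position in the window satisfies it → formula fails.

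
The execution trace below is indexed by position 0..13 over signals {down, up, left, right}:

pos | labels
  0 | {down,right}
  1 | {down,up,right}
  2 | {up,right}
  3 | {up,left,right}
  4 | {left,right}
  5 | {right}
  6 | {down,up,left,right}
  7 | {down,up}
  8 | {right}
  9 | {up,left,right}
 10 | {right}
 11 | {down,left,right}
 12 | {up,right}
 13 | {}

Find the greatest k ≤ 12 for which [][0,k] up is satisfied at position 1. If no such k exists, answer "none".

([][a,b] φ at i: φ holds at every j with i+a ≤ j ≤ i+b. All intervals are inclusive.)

up must hold from j=1 onward; find where it first fails.
  j=1: holds
  j=2: holds
  j=3: holds
  j=4: fails
Holds on [1,3], so largest k = 2.

2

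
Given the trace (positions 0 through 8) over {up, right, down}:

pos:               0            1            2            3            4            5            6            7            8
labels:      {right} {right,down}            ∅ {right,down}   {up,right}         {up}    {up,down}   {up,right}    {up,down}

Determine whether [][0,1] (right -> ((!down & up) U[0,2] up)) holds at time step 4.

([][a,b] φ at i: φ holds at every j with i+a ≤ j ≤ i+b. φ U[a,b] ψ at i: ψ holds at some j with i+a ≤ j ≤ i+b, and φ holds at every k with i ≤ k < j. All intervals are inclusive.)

Yes

Check (right -> ((!down & up) U[0,2] up)) at every j in [4,5]:
  j=4: antecedent true; consequent holds → ✓
  j=5: antecedent false → ✓
All positions satisfy it → formula holds.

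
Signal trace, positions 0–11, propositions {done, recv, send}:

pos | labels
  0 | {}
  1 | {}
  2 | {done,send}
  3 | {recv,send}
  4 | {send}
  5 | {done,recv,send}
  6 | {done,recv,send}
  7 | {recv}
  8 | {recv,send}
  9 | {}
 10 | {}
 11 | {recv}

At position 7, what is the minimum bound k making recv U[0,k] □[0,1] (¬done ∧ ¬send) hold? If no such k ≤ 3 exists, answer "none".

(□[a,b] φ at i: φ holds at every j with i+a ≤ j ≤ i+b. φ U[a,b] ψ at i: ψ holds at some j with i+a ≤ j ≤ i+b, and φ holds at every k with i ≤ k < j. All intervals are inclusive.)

Need earliest j ≥ 7 with □[0,1] (¬done ∧ ¬send), and recv at every k in [7,j-1].
  j=7: rhs fails.
  j=8: rhs fails.
  j=9: rhs holds; lhs holds on [7,8]. k = 2.

2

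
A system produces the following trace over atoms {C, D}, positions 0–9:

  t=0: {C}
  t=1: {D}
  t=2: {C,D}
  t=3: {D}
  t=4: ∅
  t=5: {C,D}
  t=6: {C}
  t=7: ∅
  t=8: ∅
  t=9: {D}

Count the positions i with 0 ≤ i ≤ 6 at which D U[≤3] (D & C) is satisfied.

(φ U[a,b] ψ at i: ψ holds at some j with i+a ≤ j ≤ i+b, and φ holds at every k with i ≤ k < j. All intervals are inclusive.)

Evaluate at each i in [0,6]:
  i=0: ✗ (lhs fails at k=0 before rhs at j=2)
  i=1: ✓ (rhs at j=2; lhs holds on [1,1])
  i=2: ✓ (rhs at j=2)
  i=3: ✗ (lhs fails at k=4 before rhs at j=5)
  i=4: ✗ (lhs fails at k=4 before rhs at j=5)
  i=5: ✓ (rhs at j=5)
  i=6: ✗ (no rhs in [6,9])
Positions where it holds: {1, 2, 5} → 3.

3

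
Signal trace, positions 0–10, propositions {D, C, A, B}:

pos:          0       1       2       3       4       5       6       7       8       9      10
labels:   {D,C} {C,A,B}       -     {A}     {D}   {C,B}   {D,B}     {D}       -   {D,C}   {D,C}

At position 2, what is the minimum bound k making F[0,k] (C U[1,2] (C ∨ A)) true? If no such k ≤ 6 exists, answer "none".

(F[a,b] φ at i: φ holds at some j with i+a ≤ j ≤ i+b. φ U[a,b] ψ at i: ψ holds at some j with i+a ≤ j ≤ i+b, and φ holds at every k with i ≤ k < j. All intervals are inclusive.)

none

Scan j = 2,3,… for (C U[1,2] (C ∨ A)):
  j=2: fails
  j=3: fails
  j=4: fails
  j=5: fails
  j=6: fails
  j=7: fails
  j=8: fails
No j in [2,8] satisfies it → none.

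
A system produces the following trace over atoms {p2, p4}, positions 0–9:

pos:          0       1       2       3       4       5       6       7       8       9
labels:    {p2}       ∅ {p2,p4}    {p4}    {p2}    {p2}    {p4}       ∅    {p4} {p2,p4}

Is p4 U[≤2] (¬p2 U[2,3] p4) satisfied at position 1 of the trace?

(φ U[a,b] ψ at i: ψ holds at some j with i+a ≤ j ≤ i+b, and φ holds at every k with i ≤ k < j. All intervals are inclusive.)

False

Need some j in [1,3] with (¬p2 U[2,3] p4), and p4 at every k in [1,j-1].
  j=1: (¬p2 U[2,3] p4) — fails.
  j=2: (¬p2 U[2,3] p4) — fails.
  j=3: (¬p2 U[2,3] p4) — fails.
No j in the window works → until fails.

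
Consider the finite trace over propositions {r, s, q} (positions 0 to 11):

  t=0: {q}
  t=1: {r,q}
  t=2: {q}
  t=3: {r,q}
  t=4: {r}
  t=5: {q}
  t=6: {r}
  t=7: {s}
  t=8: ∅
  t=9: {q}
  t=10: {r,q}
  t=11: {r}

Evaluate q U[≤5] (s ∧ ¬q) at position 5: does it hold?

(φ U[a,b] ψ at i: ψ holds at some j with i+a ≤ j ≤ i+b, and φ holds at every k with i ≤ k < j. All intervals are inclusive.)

No

Need some j in [5,10] with (s ∧ ¬q), and q at every k in [5,j-1].
  j=5: (s ∧ ¬q) false.
  j=6: (s ∧ ¬q) false.
  j=7: (s ∧ ¬q) holds, but q fails at k=6 → not this j.
  j=8: (s ∧ ¬q) false.
  j=9: (s ∧ ¬q) false.
  j=10: (s ∧ ¬q) false.
No j in the window works → until fails.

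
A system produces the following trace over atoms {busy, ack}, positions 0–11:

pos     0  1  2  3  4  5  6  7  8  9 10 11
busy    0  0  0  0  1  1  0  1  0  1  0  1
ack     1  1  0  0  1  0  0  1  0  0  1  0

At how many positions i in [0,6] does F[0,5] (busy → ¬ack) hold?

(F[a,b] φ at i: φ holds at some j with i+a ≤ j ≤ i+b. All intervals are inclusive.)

Evaluate at each i in [0,6]:
  i=0: ✓ (witness j=0)
  i=1: ✓ (witness j=1)
  i=2: ✓ (witness j=2)
  i=3: ✓ (witness j=3)
  i=4: ✓ (witness j=5)
  i=5: ✓ (witness j=5)
  i=6: ✓ (witness j=6)
Positions where it holds: {0, 1, 2, 3, 4, 5, 6} → 7.

7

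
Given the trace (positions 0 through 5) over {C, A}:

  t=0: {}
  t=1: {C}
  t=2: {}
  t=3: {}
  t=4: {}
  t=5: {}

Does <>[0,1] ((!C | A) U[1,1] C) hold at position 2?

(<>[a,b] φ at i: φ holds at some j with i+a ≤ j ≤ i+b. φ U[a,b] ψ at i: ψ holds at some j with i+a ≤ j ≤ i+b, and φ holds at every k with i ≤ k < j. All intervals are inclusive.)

False

Check ((!C | A) U[1,1] C) at each j in [2,3]:
  j=2: fails
  j=3: fails
No position in the window satisfies it → formula fails.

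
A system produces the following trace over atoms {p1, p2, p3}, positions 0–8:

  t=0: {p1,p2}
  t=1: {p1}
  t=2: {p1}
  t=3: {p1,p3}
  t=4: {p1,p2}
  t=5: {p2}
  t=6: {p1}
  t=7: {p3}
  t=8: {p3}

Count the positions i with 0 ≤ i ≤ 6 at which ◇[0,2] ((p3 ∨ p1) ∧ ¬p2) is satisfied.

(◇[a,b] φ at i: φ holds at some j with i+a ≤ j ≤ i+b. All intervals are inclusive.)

Evaluate at each i in [0,6]:
  i=0: ✓ (witness j=1)
  i=1: ✓ (witness j=1)
  i=2: ✓ (witness j=2)
  i=3: ✓ (witness j=3)
  i=4: ✓ (witness j=6)
  i=5: ✓ (witness j=6)
  i=6: ✓ (witness j=6)
Positions where it holds: {0, 1, 2, 3, 4, 5, 6} → 7.

7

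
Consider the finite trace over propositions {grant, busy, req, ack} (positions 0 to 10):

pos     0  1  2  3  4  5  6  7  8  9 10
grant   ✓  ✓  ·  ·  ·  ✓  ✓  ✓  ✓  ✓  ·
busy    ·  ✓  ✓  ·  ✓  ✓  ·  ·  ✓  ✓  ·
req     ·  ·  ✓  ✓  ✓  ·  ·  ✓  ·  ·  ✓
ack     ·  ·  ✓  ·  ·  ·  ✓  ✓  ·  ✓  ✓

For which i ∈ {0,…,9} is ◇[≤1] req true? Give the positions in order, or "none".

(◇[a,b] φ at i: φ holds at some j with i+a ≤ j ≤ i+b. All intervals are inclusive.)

1, 2, 3, 4, 6, 7, 9

Evaluate at each i in [0,9]:
  i=0: ✗ (none in [0,1])
  i=1: ✓ (witness j=2)
  i=2: ✓ (witness j=2)
  i=3: ✓ (witness j=3)
  i=4: ✓ (witness j=4)
  i=5: ✗ (none in [5,6])
  i=6: ✓ (witness j=7)
  i=7: ✓ (witness j=7)
  i=8: ✗ (none in [8,9])
  i=9: ✓ (witness j=10)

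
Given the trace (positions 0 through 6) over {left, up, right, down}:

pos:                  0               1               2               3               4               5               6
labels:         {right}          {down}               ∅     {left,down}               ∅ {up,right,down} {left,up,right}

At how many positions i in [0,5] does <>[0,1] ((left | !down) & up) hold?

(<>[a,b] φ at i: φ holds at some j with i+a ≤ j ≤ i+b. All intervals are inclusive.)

Evaluate at each i in [0,5]:
  i=0: ✗ (none in [0,1])
  i=1: ✗ (none in [1,2])
  i=2: ✗ (none in [2,3])
  i=3: ✗ (none in [3,4])
  i=4: ✗ (none in [4,5])
  i=5: ✓ (witness j=6)
Positions where it holds: {5} → 1.

1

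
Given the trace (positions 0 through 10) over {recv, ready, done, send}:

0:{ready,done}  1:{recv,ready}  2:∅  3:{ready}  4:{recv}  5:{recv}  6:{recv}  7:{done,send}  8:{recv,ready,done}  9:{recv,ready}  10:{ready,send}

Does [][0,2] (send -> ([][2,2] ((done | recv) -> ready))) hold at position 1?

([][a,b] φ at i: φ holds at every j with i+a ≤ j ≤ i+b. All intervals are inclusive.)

Check (send -> ([][2,2] ((done | recv) -> ready))) at every j in [1,3]:
  j=1: antecedent false → ✓
  j=2: antecedent false → ✓
  j=3: antecedent false → ✓
All positions satisfy it → formula holds.

True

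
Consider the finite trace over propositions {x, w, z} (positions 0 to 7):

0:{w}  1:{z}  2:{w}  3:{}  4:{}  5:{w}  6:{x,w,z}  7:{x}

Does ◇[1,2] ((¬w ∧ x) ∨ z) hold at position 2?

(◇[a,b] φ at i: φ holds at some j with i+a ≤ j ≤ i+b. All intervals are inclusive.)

Does not hold

Check ((¬w ∧ x) ∨ z) at each j in [3,4]:
  j=3: false
  j=4: false
No position in the window satisfies it → formula fails.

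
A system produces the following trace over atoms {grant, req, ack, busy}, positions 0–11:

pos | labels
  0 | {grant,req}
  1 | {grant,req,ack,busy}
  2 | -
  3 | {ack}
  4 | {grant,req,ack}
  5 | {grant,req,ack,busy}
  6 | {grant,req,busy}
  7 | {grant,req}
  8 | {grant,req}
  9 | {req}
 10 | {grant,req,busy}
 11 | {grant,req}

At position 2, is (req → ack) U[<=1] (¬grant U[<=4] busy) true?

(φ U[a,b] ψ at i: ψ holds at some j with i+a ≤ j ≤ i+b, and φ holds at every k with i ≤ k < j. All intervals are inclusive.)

Does not hold

Need some j in [2,3] with (¬grant U[<=4] busy), and (req → ack) at every k in [2,j-1].
  j=2: (¬grant U[<=4] busy) — fails.
  j=3: (¬grant U[<=4] busy) — fails.
No j in the window works → until fails.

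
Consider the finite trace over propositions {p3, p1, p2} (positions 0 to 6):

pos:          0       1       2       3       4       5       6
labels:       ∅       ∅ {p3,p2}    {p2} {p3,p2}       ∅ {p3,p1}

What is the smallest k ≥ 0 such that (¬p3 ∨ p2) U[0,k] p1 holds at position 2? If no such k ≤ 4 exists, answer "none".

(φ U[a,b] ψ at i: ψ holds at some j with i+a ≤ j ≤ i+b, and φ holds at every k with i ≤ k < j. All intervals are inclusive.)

Need earliest j ≥ 2 with p1, and (¬p3 ∨ p2) at every k in [2,j-1].
  j=2: rhs fails.
  j=3: rhs fails.
  j=4: rhs fails.
  j=5: rhs fails.
  j=6: rhs holds; lhs holds on [2,5]. k = 4.

4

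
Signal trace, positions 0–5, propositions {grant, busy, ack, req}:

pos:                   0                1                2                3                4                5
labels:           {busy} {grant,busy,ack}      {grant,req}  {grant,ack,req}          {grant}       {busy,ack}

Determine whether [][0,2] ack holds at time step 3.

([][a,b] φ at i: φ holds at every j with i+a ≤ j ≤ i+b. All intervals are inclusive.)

No

Check ack at every j in [3,5]:
  j=3: true
  j=4: false
  j=5: true
Fails at j=4 → formula fails.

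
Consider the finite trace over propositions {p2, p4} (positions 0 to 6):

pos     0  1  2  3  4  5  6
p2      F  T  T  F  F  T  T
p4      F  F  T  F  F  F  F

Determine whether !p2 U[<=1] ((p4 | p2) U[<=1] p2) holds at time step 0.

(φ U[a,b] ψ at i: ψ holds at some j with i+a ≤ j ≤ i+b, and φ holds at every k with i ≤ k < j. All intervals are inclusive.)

Need some j in [0,1] with ((p4 | p2) U[<=1] p2), and !p2 at every k in [0,j-1].
  j=0: ((p4 | p2) U[<=1] p2) — fails.
  j=1: ((p4 | p2) U[<=1] p2) holds; !p2 holds at every k in [0,0] → satisfied.

Yes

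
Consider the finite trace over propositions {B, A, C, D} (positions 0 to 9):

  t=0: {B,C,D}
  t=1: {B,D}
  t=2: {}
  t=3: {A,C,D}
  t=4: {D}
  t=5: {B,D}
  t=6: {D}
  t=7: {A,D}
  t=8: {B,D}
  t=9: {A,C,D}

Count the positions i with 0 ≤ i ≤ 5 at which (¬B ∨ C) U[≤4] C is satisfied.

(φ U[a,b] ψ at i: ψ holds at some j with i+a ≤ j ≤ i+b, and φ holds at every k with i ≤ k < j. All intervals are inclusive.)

Evaluate at each i in [0,5]:
  i=0: ✓ (rhs at j=0)
  i=1: ✗ (lhs fails at k=1 before rhs at j=3)
  i=2: ✓ (rhs at j=3; lhs holds on [2,2])
  i=3: ✓ (rhs at j=3)
  i=4: ✗ (no rhs in [4,8])
  i=5: ✗ (lhs fails at k=5 before rhs at j=9)
Positions where it holds: {0, 2, 3} → 3.

3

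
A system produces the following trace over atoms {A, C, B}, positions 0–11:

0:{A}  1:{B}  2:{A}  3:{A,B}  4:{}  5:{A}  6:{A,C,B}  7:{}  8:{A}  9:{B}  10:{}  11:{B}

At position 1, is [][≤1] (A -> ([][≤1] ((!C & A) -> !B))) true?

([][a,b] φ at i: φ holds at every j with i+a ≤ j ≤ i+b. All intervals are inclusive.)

Check (A -> ([][≤1] ((!C & A) -> !B))) at every j in [1,2]:
  j=1: antecedent false → ✓
  j=2: antecedent true; consequent fails at 3 → ✗
Fails at j=2 → formula fails.

False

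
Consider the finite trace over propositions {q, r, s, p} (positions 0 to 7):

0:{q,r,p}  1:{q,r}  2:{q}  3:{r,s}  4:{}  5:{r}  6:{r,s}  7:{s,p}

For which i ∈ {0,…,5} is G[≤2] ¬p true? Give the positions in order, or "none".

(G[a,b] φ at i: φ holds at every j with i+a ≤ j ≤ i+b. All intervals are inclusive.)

Evaluate at each i in [0,5]:
  i=0: ✗ (fails at j=0)
  i=1: ✓ (all of [1,3])
  i=2: ✓ (all of [2,4])
  i=3: ✓ (all of [3,5])
  i=4: ✓ (all of [4,6])
  i=5: ✗ (fails at j=7)

1, 2, 3, 4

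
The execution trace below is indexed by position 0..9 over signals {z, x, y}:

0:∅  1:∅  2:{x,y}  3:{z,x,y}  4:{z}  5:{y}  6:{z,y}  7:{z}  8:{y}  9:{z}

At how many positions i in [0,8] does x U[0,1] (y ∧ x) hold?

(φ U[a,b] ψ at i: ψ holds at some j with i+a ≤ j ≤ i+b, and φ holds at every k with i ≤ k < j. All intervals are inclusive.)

2

Evaluate at each i in [0,8]:
  i=0: ✗ (no rhs in [0,1])
  i=1: ✗ (lhs fails at k=1 before rhs at j=2)
  i=2: ✓ (rhs at j=2)
  i=3: ✓ (rhs at j=3)
  i=4: ✗ (no rhs in [4,5])
  i=5: ✗ (no rhs in [5,6])
  i=6: ✗ (no rhs in [6,7])
  i=7: ✗ (no rhs in [7,8])
  i=8: ✗ (no rhs in [8,9])
Positions where it holds: {2, 3} → 2.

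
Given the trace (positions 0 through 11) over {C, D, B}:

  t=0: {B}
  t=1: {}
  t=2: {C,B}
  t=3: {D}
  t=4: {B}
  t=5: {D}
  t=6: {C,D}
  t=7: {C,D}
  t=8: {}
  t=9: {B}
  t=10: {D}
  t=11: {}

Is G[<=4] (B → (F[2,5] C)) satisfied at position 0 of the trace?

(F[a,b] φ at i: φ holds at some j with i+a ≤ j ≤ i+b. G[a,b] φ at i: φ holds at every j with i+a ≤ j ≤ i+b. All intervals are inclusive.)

Check (B → (F[2,5] C)) at every j in [0,4]:
  j=0: antecedent true; consequent holds (witness at 2) → ✓
  j=1: antecedent false → ✓
  j=2: antecedent true; consequent holds (witness at 6) → ✓
  j=3: antecedent false → ✓
  j=4: antecedent true; consequent holds (witness at 6) → ✓
All positions satisfy it → formula holds.

True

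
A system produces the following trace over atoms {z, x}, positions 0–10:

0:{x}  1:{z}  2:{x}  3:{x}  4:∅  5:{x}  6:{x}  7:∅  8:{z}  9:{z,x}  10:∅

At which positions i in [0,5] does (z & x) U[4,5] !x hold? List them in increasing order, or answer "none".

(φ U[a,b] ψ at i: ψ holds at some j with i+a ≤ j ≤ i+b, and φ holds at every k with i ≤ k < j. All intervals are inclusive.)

none

Evaluate at each i in [0,5]:
  i=0: ✗ (lhs fails at k=0 before rhs at j=4)
  i=1: ✗ (no rhs in [5,6])
  i=2: ✗ (lhs fails at k=2 before rhs at j=7)
  i=3: ✗ (lhs fails at k=3 before rhs at j=7)
  i=4: ✗ (lhs fails at k=4 before rhs at j=8)
  i=5: ✗ (lhs fails at k=5 before rhs at j=10)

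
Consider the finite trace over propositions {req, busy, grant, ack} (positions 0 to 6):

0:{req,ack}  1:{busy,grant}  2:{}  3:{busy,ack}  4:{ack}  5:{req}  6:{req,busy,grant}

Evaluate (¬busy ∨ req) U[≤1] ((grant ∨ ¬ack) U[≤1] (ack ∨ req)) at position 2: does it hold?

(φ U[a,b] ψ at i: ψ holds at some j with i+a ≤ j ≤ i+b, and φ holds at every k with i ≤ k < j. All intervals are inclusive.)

Yes

Need some j in [2,3] with ((grant ∨ ¬ack) U[≤1] (ack ∨ req)), and (¬busy ∨ req) at every k in [2,j-1].
  j=2: ((grant ∨ ¬ack) U[≤1] (ack ∨ req)) holds; no prefix to check → satisfied.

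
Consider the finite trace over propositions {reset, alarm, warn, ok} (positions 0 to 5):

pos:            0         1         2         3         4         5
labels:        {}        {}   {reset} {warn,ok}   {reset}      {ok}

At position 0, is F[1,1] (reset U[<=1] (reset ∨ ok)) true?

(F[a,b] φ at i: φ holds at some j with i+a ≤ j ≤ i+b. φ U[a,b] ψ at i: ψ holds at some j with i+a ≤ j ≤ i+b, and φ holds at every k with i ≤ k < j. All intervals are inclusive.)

Does not hold

Check (reset U[<=1] (reset ∨ ok)) at each j in [1,1]:
  j=1: fails
No position in the window satisfies it → formula fails.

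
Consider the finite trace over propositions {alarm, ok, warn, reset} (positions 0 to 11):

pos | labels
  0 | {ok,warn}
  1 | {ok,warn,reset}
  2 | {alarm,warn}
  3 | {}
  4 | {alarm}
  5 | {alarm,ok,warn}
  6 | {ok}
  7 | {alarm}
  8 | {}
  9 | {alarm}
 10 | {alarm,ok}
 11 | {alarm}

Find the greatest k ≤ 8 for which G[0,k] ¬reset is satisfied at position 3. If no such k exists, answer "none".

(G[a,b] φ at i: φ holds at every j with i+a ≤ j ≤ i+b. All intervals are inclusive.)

8

¬reset must hold from j=3 onward; find where it first fails.
  j=3: holds
  j=4: holds
  j=5: holds
  j=6: holds
  j=7: holds
  j=8: holds
  j=9: holds
  j=10: holds
  j=11: holds
Holds through j=11; largest k = 8.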